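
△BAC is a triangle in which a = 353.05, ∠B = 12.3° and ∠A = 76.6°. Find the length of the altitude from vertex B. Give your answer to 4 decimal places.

h_B ≈ 352.9849

The third angle is ∠C = 180° − ∠B − ∠A = 91.10°.
Law of sines: b = a·sin B/sin A ≈ 77.315.
Law of sines: c = a·sin C/sin A ≈ 362.86.
Area = ½·a·b·sin C ≈ 13646.
The altitude from B has length 2·area/b ≈ 352.98.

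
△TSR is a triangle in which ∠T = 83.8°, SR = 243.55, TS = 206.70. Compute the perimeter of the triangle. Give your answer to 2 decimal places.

603.30

Law of sines: sin R = TS·sin T/SR ≈ 0.84373.
Since SR ≥ TS, only the acute value applies: ∠R ≈ 57.54°.
Then ∠S = 180° − ∠T − ∠R ≈ 38.66°.
Law of sines gives RT = SR·sin S/sin T ≈ 153.05.
Semiperimeter s = (243.55+153.05+206.7)/2 = 301.65.
Perimeter = 243.55 + 153.05 + 206.7 = 603.3.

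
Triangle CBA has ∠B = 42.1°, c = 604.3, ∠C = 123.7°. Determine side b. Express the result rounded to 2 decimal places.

486.97

The third angle is ∠A = 180° − ∠C − ∠B = 14.20°.
Law of sines: b = c·sin B/sin C ≈ 486.97.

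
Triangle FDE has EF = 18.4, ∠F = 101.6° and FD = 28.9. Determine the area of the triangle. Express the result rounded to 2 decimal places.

area ≈ 260.45

Area = ½·EF·FD·sin F ≈ 260.45.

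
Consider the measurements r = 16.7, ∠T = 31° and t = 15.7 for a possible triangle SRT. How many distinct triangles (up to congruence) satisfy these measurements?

r·sin T = 16.7·sin(31°) ≈ 8.601.
Since r sin T < t < r (8.601 < 15.7 < 16.7), two triangles exist.

2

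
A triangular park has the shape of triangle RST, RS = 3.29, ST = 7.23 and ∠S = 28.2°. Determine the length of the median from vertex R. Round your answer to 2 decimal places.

By the law of cosines, TR² = RS² + ST² − 2·RS·ST·cos S = 21.17, so TR ≈ 4.6011.
Median from R: ½√(2·TR² + 2·RS² − ST²) ≈ 1.7114.

1.71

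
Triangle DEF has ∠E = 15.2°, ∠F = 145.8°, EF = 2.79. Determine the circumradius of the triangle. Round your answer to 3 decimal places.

The third angle is ∠D = 180° − ∠E − ∠F = 19.00°.
Law of sines: FD = EF·sin E/sin D ≈ 2.2469.
Law of sines: DE = EF·sin F/sin D ≈ 4.8168.
Circumradius = EF/(2 sin D) ≈ 4.2848.

R ≈ 4.285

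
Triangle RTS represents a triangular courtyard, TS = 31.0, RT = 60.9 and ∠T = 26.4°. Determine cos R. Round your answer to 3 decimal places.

By the law of cosines, SR² = RT² + TS² − 2·RT·TS·cos T = 1287.8, so SR ≈ 35.886.
Law of cosines again: cos R = (SR² + RT² − TS²)/(2·SR·RT) ≈ 0.92329, so ∠R ≈ 22.59°.

cos R ≈ 0.923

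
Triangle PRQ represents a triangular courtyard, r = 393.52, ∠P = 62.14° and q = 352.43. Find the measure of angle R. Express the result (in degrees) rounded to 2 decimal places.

64.15

By the law of cosines, p² = r² + q² − 2·r·q·cos P = 1.4944e+05, so p ≈ 386.58.
Law of cosines again: cos R = (q² + p² − r²)/(2·q·p) ≈ 0.43596, so ∠R ≈ 64.15°.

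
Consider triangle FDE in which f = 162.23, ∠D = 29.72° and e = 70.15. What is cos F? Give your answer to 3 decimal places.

By the law of cosines, d² = e² + f² − 2·e·f·cos D = 11473, so d ≈ 107.11.
Law of cosines again: cos F = (d² + e² − f²)/(2·d·e) ≈ -0.66044, so ∠F ≈ 131.33°.

-0.660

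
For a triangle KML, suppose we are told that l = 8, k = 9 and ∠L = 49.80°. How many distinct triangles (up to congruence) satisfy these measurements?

2

k·sin L = 9·sin(49.80°) ≈ 6.874.
Since k sin L < l < k (6.874 < 8 < 9), two triangles exist.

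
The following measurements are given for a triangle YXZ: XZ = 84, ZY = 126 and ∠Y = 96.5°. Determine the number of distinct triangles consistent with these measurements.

0

ZY·sin Y = 126·sin(96.5°) ≈ 125.2.
Since ∠Y is not acute, a triangle exists only if XZ > ZY; here XZ ≤ ZY, so there is no triangle.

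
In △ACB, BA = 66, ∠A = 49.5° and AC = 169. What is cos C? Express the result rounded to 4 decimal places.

0.9292

By the law of cosines, CB² = BA² + AC² − 2·BA·AC·cos A = 18429, so CB ≈ 135.75.
Law of cosines again: cos C = (AC² + CB² − BA²)/(2·AC·CB) ≈ 0.92916, so ∠C ≈ 21.70°.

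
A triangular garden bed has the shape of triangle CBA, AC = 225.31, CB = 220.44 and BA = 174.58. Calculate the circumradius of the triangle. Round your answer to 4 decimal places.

121.1456

By the law of cosines, cos C = (AC² + CB² − BA²) / (2·AC·CB) ≈ 0.69342, so ∠C ≈ 46.10°.
Circumradius = BA/(2 sin C) ≈ 121.15.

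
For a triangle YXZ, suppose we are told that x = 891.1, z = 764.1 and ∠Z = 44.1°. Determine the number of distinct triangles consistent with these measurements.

2

x·sin Z = 891.1·sin(44.1°) ≈ 620.1.
Since x sin Z < z < x (620.1 < 764.1 < 891.1), two triangles exist.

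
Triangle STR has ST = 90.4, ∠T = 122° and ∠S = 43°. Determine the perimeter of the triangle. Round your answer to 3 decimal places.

perimeter ≈ 624.813

The third angle is ∠R = 180° − ∠S − ∠T = 15.00°.
Law of sines: TR = ST·sin S/sin R ≈ 238.21.
Law of sines: RS = ST·sin T/sin R ≈ 296.21.
Semiperimeter s = (238.21+296.21+90.4)/2 = 312.41.
Perimeter = 238.21 + 296.21 + 90.4 = 624.81.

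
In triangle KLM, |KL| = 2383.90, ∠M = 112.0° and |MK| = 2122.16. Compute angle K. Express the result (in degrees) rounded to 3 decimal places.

Law of sines: sin L = |MK|·sin M/|KL| ≈ 0.82538.
Since |KL| ≥ |MK|, only the acute value applies: ∠L ≈ 55.63°.
Then ∠K = 180° − ∠M − ∠L ≈ 12.37°.

12.373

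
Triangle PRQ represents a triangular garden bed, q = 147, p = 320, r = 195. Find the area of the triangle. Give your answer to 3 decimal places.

Semiperimeter s = (320 + 195 + 147)/2 = 331.
Heron's formula: area = √(331·11·136·184) ≈ 9545.3.

9545.281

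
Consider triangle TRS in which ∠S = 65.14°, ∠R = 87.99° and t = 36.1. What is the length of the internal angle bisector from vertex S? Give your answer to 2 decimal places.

The third angle is ∠T = 180° − ∠R − ∠S = 26.87°.
Law of sines: r = t·sin R/sin T ≈ 79.824.
Law of sines: s = t·sin S/sin T ≈ 72.472.
The bisector from S has length 2·t·r·cos(∠S/2)/(t+r) ≈ 41.897.

t_S ≈ 41.90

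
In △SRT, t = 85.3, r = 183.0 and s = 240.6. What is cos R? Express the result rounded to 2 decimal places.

By the law of cosines, cos R = (t² + s² − r²) / (2·t·s) ≈ 0.77170, so ∠R ≈ 39.49°.

0.77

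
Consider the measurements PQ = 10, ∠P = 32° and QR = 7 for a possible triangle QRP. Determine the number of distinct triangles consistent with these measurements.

2

PQ·sin P = 10·sin(32°) ≈ 5.299.
Since PQ sin P < QR < PQ (5.299 < 7 < 10), two triangles exist.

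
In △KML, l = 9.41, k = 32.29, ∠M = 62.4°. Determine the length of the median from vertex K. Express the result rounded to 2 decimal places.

By the law of cosines, m² = l² + k² − 2·l·k·cos M = 849.65, so m ≈ 29.149.
Median from K: ½√(2·m² + 2·l² − k²) ≈ 14.437.

m_K ≈ 14.44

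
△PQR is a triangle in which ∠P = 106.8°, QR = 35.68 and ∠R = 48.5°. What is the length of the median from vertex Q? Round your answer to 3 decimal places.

The third angle is ∠Q = 180° − ∠R − ∠P = 24.70°.
Law of sines: RP = QR·sin Q/sin P ≈ 15.574.
Law of sines: PQ = QR·sin R/sin P ≈ 27.914.
Median from Q: ½√(2·PQ² + 2·QR² − RP²) ≈ 31.072.

31.072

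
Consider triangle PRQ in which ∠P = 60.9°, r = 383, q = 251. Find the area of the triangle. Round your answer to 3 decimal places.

Area = ½·r·q·sin P ≈ 41999.

area ≈ 41999.173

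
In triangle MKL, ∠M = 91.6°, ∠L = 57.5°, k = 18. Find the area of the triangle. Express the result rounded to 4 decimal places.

265.9497

The third angle is ∠K = 180° − ∠L − ∠M = 30.90°.
Law of sines: m = k·sin M/sin K ≈ 35.037.
Law of sines: l = k·sin L/sin K ≈ 29.561.
Area = ½·k·m·sin L ≈ 265.95.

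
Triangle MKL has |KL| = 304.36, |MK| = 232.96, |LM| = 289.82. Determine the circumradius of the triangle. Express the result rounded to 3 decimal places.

R ≈ 161.692

By the law of cosines, cos M = (|LM|² + |MK|² − |KL|²) / (2·|LM|·|MK|) ≈ 0.33792, so ∠M ≈ 70.25°.
Circumradius = |KL|/(2 sin M) ≈ 161.69.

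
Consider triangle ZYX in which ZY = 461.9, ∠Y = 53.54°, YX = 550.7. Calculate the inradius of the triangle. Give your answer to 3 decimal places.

By the law of cosines, XZ² = ZY² + YX² − 2·ZY·YX·cos Y = 2.143e+05, so XZ ≈ 462.92.
Area = ½·ZY·YX·sin Y ≈ 1.0229e+05.
Semiperimeter s = (550.7+462.92+461.9)/2 = 737.76.
Inradius = area/s = 1.0229e+05/737.76 ≈ 138.65.

r ≈ 138.650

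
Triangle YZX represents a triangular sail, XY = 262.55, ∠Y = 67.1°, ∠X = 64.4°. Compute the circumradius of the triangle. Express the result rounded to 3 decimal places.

The third angle is ∠Z = 180° − ∠X − ∠Y = 48.50°.
Law of sines: ZX = XY·sin Y/sin Z ≈ 322.93.
Law of sines: YZ = XY·sin X/sin Z ≈ 316.14.
Circumradius = XY/(2 sin Z) ≈ 175.28.

175.277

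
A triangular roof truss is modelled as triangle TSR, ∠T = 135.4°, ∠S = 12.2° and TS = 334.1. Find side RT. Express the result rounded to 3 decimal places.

The third angle is ∠R = 180° − ∠T − ∠S = 32.40°.
Law of sines: RT = TS·sin S/sin R ≈ 131.77.

131.766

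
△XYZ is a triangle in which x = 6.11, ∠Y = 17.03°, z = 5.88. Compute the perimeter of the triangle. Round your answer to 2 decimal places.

By the law of cosines, y² = z² + x² − 2·z·x·cos Y = 3.2036, so y ≈ 1.7899.
Semiperimeter s = (6.11+1.7899+5.88)/2 = 6.8899.
Perimeter = 6.11 + 1.7899 + 5.88 = 13.78.

13.78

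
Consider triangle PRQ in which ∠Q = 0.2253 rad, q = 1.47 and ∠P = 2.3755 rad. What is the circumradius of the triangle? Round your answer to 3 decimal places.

The third angle is ∠R = π − ∠Q − ∠P = 0.5408 rad.
Law of sines: p = q·sin P/sin Q ≈ 4.5622.
Law of sines: r = q·sin R/sin Q ≈ 3.3876.
Circumradius = q/(2 sin Q) ≈ 3.2901.

3.290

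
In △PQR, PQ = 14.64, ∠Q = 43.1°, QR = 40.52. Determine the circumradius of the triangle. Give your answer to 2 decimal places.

By the law of cosines, RP² = PQ² + QR² − 2·PQ·QR·cos Q = 989.92, so RP ≈ 31.463.
Area = ½·PQ·QR·sin Q ≈ 202.66.
Circumradius = RP/(2 sin Q) ≈ 23.024.

23.02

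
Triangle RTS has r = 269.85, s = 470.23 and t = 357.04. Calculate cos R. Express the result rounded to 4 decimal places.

By the law of cosines, cos R = (t² + s² − r²) / (2·t·s) ≈ 0.82129, so ∠R ≈ 34.79°.

cos R ≈ 0.8213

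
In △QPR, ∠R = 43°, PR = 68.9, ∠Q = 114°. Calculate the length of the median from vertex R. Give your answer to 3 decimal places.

m_R ≈ 46.329

The third angle is ∠P = 180° − ∠R − ∠Q = 23.00°.
Law of sines: RQ = PR·sin P/sin Q ≈ 29.469.
Law of sines: QP = PR·sin R/sin Q ≈ 51.437.
Median from R: ½√(2·PR² + 2·RQ² − QP²) ≈ 46.329.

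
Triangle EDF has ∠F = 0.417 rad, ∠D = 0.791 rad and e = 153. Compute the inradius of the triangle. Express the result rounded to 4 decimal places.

The third angle is ∠E = π − ∠D − ∠F = 1.934 rad.
Law of sines: d = e·sin D/sin E ≈ 116.37.
Law of sines: f = e·sin F/sin E ≈ 66.282.
Area = ½·e·d·sin F ≈ 3605.5.
Semiperimeter s = (153+116.37+66.282)/2 = 167.82.
Inradius = area/s = 3605.5/167.82 ≈ 21.484.

r ≈ 21.4837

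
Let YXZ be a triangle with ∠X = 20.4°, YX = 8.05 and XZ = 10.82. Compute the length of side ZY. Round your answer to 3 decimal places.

By the law of cosines, ZY² = YX² + XZ² − 2·YX·XZ·cos X = 18.599, so ZY ≈ 4.3126.

4.313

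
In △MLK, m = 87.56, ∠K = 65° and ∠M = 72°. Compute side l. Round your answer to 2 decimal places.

62.79

The third angle is ∠L = 180° − ∠K − ∠M = 43.00°.
Law of sines: l = m·sin L/sin M ≈ 62.789.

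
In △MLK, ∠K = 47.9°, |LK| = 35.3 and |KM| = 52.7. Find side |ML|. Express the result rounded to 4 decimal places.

By the law of cosines, |ML|² = |LK|² + |KM|² − 2·|LK|·|KM|·cos K = 1529, so |ML| ≈ 39.102.

39.1021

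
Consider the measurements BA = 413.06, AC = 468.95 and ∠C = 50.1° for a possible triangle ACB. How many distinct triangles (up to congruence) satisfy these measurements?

2

AC·sin C = 468.95·sin(50.1°) ≈ 359.8.
Since AC sin C < BA < AC (359.8 < 413.06 < 468.95), two triangles exist.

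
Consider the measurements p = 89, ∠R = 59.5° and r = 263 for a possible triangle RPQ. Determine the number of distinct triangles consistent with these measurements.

p·sin R = 89·sin(59.5°) ≈ 76.68.
Since r ≥ p, exactly one triangle exists.

1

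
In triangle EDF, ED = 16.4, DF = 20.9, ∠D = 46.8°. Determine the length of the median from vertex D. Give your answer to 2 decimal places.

m_D ≈ 17.14

By the law of cosines, FE² = ED² + DF² − 2·ED·DF·cos D = 236.5, so FE ≈ 15.379.
Median from D: ½√(2·ED² + 2·DF² − FE²) ≈ 17.139.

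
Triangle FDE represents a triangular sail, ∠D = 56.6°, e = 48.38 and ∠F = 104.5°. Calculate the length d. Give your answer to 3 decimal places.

124.692

The third angle is ∠E = 180° − ∠F − ∠D = 18.90°.
Law of sines: d = e·sin D/sin E ≈ 124.69.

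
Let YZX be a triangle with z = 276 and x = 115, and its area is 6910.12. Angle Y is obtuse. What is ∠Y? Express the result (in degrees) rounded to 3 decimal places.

From area = ½·z·x·sin Y, we get sin Y = 2·area/(z·x) ≈ 0.43542.
Taking the obtuse solution, ∠Y ≈ 154.19°.

∠Y ≈ 154.188°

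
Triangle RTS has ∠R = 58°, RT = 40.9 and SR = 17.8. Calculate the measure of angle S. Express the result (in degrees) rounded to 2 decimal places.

By the law of cosines, TS² = SR² + RT² − 2·SR·RT·cos R = 1218.1, so TS ≈ 34.901.
Law of cosines again: cos S = (TS² + SR² − RT²)/(2·TS·SR) ≈ -0.11099, so ∠S ≈ 96.37°.

∠S ≈ 96.37°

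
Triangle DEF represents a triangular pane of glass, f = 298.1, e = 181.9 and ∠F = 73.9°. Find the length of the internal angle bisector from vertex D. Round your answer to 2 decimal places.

t_D ≈ 184.84

Law of sines: sin E = e·sin F/f ≈ 0.58627.
Since f ≥ e, only the acute value applies: ∠E ≈ 35.89°.
Then ∠D = 180° − ∠F − ∠E ≈ 70.21°.
Law of sines gives d = f·sin D/sin F ≈ 291.94.
The bisector from D has length 2·e·f·cos(∠D/2)/(e+f) ≈ 184.84.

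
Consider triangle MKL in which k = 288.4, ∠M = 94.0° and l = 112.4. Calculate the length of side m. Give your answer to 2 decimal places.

316.75

By the law of cosines, m² = k² + l² − 2·k·l·cos M = 1.0033e+05, so m ≈ 316.75.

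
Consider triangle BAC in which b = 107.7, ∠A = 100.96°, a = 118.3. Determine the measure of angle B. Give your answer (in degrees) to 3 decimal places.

Law of sines: sin B = b·sin A/a ≈ 0.89379.
Since a ≥ b, only the acute value applies: ∠B ≈ 63.35°.
Then ∠C = 180° − ∠A − ∠B ≈ 15.69°.

63.354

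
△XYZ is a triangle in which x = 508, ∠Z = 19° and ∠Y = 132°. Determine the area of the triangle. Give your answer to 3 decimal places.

The third angle is ∠X = 180° − ∠Y − ∠Z = 29.00°.
Law of sines: y = x·sin Y/sin X ≈ 778.69.
Law of sines: z = x·sin Z/sin X ≈ 341.14.
Area = ½·x·y·sin Z ≈ 64393.

area ≈ 64393.432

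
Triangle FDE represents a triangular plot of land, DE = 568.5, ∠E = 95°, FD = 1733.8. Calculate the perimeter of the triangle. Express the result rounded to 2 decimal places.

Law of sines: sin F = DE·sin E/FD ≈ 0.32664.
Since FD ≥ DE, only the acute value applies: ∠F ≈ 19.07°.
Then ∠D = 180° − ∠E − ∠F ≈ 65.93°.
Law of sines gives EF = FD·sin D/sin E ≈ 1589.1.
Semiperimeter s = (568.5+1589.1+1733.8)/2 = 1945.7.
Perimeter = 568.5 + 1589.1 + 1733.8 = 3891.4.

3891.45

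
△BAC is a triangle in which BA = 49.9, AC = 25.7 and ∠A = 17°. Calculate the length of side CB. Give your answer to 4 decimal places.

26.4142

By the law of cosines, CB² = BA² + AC² − 2·BA·AC·cos A = 697.71, so CB ≈ 26.414.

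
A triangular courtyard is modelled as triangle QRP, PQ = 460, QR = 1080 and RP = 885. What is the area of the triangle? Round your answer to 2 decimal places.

area ≈ 198979.22

Semiperimeter s = (885 + 460 + 1080)/2 = 1212.5.
Heron's formula: area = √(1212.5·327.5·752.5·132.5) ≈ 1.9898e+05.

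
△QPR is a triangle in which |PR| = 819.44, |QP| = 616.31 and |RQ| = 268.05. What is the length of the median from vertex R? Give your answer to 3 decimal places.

m_R ≈ 526.029

Median from R: ½√(2·|PR|² + 2·|RQ|² − |QP|²) ≈ 526.03.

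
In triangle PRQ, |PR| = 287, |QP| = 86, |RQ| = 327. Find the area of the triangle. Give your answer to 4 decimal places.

11570.9809

Semiperimeter s = (327 + 86 + 287)/2 = 350.
Heron's formula: area = √(350·23·264·63) ≈ 11571.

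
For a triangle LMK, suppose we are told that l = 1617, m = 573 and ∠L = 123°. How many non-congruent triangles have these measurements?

m·sin L = 573·sin(123°) ≈ 480.6.
Since ∠L is not acute, a triangle exists only if l > m; here l > m, so there is exactly one triangle.

1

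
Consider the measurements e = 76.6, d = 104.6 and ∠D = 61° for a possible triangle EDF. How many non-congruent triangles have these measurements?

1

e·sin D = 76.6·sin(61°) ≈ 67.
Since d ≥ e, exactly one triangle exists.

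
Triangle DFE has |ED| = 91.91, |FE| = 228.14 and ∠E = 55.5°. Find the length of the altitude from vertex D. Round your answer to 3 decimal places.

By the law of cosines, |DF|² = |FE|² + |ED|² − 2·|FE|·|ED|·cos E = 36742, so |DF| ≈ 191.68.
Area = ½·|FE|·|ED|·sin E ≈ 8640.3.
The altitude from D has length 2·area/|FE| ≈ 75.745.

75.745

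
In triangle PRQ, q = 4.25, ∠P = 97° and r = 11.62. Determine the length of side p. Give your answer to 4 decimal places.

By the law of cosines, p² = r² + q² − 2·r·q·cos P = 165.12, so p ≈ 12.85.

12.8501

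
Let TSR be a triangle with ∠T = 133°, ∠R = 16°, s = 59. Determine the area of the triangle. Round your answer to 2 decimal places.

area ≈ 681.24

The third angle is ∠S = 180° − ∠R − ∠T = 31.00°.
Law of sines: t = s·sin T/sin S ≈ 83.78.
Law of sines: r = s·sin R/sin S ≈ 31.576.
Area = ½·s·t·sin R ≈ 681.24.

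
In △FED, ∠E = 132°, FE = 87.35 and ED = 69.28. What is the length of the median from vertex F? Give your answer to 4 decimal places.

m_F ≈ 113.4869

By the law of cosines, DF² = FE² + ED² − 2·FE·ED·cos E = 20528, so DF ≈ 143.28.
Median from F: ½√(2·DF² + 2·FE² − ED²) ≈ 113.49.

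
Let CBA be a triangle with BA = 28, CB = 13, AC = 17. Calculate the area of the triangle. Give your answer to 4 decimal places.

Semiperimeter s = (28 + 17 + 13)/2 = 29.
Heron's formula: area = √(29·1·12·16) ≈ 74.619.

area ≈ 74.6190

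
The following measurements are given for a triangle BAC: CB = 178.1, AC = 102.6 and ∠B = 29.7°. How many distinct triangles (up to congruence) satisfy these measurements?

CB·sin B = 178.1·sin(29.7°) ≈ 88.24.
Since CB sin B < AC < CB (88.24 < 102.6 < 178.1), two triangles exist.

2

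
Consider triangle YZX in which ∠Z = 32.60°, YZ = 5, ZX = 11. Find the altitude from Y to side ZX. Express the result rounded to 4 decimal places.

h_Y ≈ 2.6939

By the law of cosines, XY² = YZ² + ZX² − 2·YZ·ZX·cos Z = 53.33, so XY ≈ 7.3028.
Area = ½·YZ·ZX·sin Z ≈ 14.816.
The altitude from Y has length 2·area/ZX ≈ 2.6939.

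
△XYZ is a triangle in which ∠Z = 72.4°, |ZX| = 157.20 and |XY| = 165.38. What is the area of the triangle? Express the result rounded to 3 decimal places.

Law of sines: sin Y = |ZX|·sin Z/|XY| ≈ 0.90604.
Since |XY| ≥ |ZX|, only the acute value applies: ∠Y ≈ 64.96°.
Then ∠X = 180° − ∠Z − ∠Y ≈ 42.64°.
Law of sines gives |YZ| = |XY|·sin X/sin Z ≈ 117.52.
Area = ½·|XY|·|ZX|·sin X ≈ 8804.6.

8804.586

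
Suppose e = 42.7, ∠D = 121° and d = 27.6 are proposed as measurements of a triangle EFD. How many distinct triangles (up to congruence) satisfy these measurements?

0

e·sin D = 42.7·sin(121°) ≈ 36.6.
Since ∠D is not acute, a triangle exists only if d > e; here d ≤ e, so there is no triangle.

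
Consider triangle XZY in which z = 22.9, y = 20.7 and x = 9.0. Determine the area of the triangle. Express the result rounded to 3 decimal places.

Semiperimeter s = (9 + 22.9 + 20.7)/2 = 26.3.
Heron's formula: area = √(26.3·17.3·3.4·5.6) ≈ 93.075.

93.075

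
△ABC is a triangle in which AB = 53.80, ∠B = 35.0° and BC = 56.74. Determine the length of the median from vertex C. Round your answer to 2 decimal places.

m_C ≈ 37.98

By the law of cosines, CA² = AB² + BC² − 2·AB·BC·cos B = 1112.8, so CA ≈ 33.358.
Median from C: ½√(2·BC² + 2·CA² − AB²) ≈ 37.98.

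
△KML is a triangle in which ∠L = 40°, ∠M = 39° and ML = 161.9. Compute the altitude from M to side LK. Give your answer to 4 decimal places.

h_M ≈ 104.0673

The third angle is ∠K = 180° − ∠M − ∠L = 101.00°.
Law of sines: LK = ML·sin M/sin K ≈ 103.79.
Law of sines: KM = ML·sin L/sin K ≈ 106.02.
Area = ½·ML·LK·sin L ≈ 5400.8.
The altitude from M has length 2·area/LK ≈ 104.07.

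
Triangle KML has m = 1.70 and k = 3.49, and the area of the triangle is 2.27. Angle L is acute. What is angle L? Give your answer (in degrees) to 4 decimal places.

From area = ½·k·m·sin L, we get sin L = 2·area/(k·m) ≈ 0.76521.
Taking the acute solution, ∠L ≈ 49.93°.

∠L ≈ 49.9258°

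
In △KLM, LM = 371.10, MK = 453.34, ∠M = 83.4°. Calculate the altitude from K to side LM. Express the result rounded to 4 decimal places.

h_K ≈ 450.3356

By the law of cosines, KL² = LM² + MK² − 2·LM·MK·cos M = 3.0456e+05, so KL ≈ 551.87.
Area = ½·LM·MK·sin M ≈ 83560.
The altitude from K has length 2·area/LM ≈ 450.34.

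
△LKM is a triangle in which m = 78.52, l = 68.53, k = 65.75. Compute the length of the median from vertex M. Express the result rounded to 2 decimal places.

Median from M: ½√(2·l² + 2·k² − m²) ≈ 54.483.

54.48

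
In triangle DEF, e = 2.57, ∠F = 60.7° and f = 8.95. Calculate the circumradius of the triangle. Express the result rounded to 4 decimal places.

R ≈ 5.1315

Law of sines: sin E = e·sin F/f ≈ 0.25042.
Since f ≥ e, only the acute value applies: ∠E ≈ 14.50°.
Then ∠D = 180° − ∠F − ∠E ≈ 104.80°.
Law of sines gives d = f·sin D/sin F ≈ 9.9226.
Circumradius = f/(2 sin F) ≈ 5.1315.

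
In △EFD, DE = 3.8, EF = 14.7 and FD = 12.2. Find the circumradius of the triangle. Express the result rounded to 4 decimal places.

By the law of cosines, cos E = (DE² + EF² − FD²) / (2·DE·EF) ≈ 0.73120, so ∠E ≈ 43.01°.
Circumradius = FD/(2 sin E) ≈ 8.9422.

R ≈ 8.9422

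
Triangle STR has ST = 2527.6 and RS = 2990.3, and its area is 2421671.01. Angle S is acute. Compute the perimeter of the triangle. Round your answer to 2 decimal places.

From area = ½·RS·ST·sin S, we get sin S = 2·area/(RS·ST) ≈ 0.64080.
Taking the acute solution, ∠S ≈ 39.85°.
Law of cosines then gives TR ≈ 1930.2.
Perimeter = 1930.2 + 2990.3 + 2527.6 = 7448.1.

7448.07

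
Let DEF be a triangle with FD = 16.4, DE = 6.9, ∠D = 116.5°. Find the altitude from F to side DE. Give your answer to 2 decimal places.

h_F ≈ 14.68

By the law of cosines, EF² = FD² + DE² − 2·FD·DE·cos D = 417.55, so EF ≈ 20.434.
Area = ½·FD·DE·sin D ≈ 50.635.
The altitude from F has length 2·area/DE ≈ 14.677.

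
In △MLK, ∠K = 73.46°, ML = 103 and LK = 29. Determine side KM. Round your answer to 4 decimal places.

107.4333

Law of sines: sin M = LK·sin K/ML ≈ 0.26990.
Since ML ≥ LK, only the acute value applies: ∠M ≈ 15.66°.
Then ∠L = 180° − ∠K − ∠M ≈ 90.88°.
Law of sines gives KM = ML·sin L/sin K ≈ 107.43.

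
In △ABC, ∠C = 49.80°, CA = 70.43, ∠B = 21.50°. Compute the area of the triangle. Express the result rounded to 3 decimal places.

area ≈ 4895.914

The third angle is ∠A = 180° − ∠B − ∠C = 108.70°.
Law of sines: BC = CA·sin A/sin B ≈ 182.02.
Law of sines: AB = CA·sin C/sin B ≈ 146.78.
Area = ½·CA·BC·sin C ≈ 4895.9.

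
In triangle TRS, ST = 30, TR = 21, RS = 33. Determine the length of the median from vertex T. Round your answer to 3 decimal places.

Median from T: ½√(2·ST² + 2·TR² − RS²) ≈ 19.956.

19.956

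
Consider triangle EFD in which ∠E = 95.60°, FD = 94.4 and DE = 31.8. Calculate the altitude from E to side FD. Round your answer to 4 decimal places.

28.7763

Law of sines: sin F = DE·sin E/FD ≈ 0.33526.
Since FD ≥ DE, only the acute value applies: ∠F ≈ 19.59°.
Then ∠D = 180° − ∠E − ∠F ≈ 64.81°.
Law of sines gives EF = FD·sin D/sin E ≈ 85.834.
Area = ½·FD·DE·sin D ≈ 1358.2.
The altitude from E has length 2·area/FD ≈ 28.776.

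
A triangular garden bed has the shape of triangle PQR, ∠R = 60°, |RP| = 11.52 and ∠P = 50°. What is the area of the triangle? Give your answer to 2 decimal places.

46.85

The third angle is ∠Q = 180° − ∠R − ∠P = 70.00°.
Law of sines: |QR| = |RP|·sin P/sin Q ≈ 9.3912.
Law of sines: |PQ| = |RP|·sin R/sin Q ≈ 10.617.
Area = ½·|RP|·|QR|·sin R ≈ 46.846.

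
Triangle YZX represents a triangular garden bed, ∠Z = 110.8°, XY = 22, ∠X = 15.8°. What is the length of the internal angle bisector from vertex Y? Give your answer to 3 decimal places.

8.867

The third angle is ∠Y = 180° − ∠Z − ∠X = 53.40°.
Law of sines: ZX = XY·sin Y/sin Z ≈ 18.893.
Law of sines: YZ = XY·sin X/sin Z ≈ 6.4078.
The bisector from Y has length 2·XY·YZ·cos(∠Y/2)/(XY+YZ) ≈ 8.8666.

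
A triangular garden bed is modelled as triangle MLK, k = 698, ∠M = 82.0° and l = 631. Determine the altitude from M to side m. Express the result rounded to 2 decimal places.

499.39

By the law of cosines, m² = l² + k² − 2·l·k·cos M = 7.6277e+05, so m ≈ 873.37.
Area = ½·l·k·sin M ≈ 2.1808e+05.
The altitude from M has length 2·area/m ≈ 499.39.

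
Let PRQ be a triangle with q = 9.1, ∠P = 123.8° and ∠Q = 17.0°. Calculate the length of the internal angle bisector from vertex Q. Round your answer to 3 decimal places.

t_Q ≈ 22.101

The third angle is ∠R = 180° − ∠Q − ∠P = 39.20°.
Law of sines: p = q·sin P/sin Q ≈ 25.864.
Law of sines: r = q·sin R/sin Q ≈ 19.672.
The bisector from Q has length 2·p·r·cos(∠Q/2)/(p+r) ≈ 22.101.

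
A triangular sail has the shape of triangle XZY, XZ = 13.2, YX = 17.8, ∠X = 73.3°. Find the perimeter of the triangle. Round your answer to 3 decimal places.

By the law of cosines, ZY² = YX² + XZ² − 2·YX·XZ·cos X = 356.04, so ZY ≈ 18.869.
Semiperimeter s = (18.869+17.8+13.2)/2 = 24.935.
Perimeter = 18.869 + 17.8 + 13.2 = 49.869.

perimeter ≈ 49.869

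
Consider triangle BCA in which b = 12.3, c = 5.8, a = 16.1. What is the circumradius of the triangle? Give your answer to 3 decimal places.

By the law of cosines, cos B = (c² + a² − b²) / (2·c·a) ≈ 0.75798, so ∠B ≈ 40.71°.
Circumradius = b/(2 sin B) ≈ 9.4285.

9.428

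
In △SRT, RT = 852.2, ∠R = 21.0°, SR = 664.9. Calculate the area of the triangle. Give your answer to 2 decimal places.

Area = ½·SR·RT·sin R ≈ 1.0153e+05.

101530.62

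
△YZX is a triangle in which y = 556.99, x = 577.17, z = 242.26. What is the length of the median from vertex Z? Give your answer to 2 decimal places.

Median from Z: ½√(2·x² + 2·y² − z²) ≈ 554.08.

m_Z ≈ 554.08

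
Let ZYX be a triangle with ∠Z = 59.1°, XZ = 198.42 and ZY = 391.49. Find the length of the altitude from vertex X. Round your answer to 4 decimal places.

By the law of cosines, YX² = XZ² + ZY² − 2·XZ·ZY·cos Z = 1.1285e+05, so YX ≈ 335.93.
Area = ½·XZ·ZY·sin Z ≈ 33327.
The altitude from X has length 2·area/ZY ≈ 170.26.

170.2572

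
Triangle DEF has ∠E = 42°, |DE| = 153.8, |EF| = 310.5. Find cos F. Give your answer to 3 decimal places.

By the law of cosines, |FD|² = |DE|² + |EF|² − 2·|DE|·|EF|·cos E = 49087, so |FD| ≈ 221.56.
Law of cosines again: cos F = (|EF|² + |FD|² − |DE|²)/(2·|EF|·|FD|) ≈ 0.88557, so ∠F ≈ 27.68°.

0.886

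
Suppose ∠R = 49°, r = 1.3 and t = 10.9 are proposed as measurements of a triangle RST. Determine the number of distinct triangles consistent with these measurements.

0

t·sin R = 10.9·sin(49°) ≈ 8.226.
Since r = 1.3 < 8.226 = t sin R, no triangle exists.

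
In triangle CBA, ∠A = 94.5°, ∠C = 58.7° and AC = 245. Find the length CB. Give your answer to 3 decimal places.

The third angle is ∠B = 180° − ∠A − ∠C = 26.80°.
Law of sines: CB = AC·sin A/sin B ≈ 541.71.

541.710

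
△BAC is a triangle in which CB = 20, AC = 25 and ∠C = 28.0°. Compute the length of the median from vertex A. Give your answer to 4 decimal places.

16.8382

By the law of cosines, BA² = AC² + CB² − 2·AC·CB·cos C = 142.05, so BA ≈ 11.919.
Median from A: ½√(2·BA² + 2·AC² − CB²) ≈ 16.838.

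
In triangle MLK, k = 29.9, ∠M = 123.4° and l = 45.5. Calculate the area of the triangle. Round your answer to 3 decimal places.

Area = ½·l·k·sin M ≈ 567.88.

area ≈ 567.884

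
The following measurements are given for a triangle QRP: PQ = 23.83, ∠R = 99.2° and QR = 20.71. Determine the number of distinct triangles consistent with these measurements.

1

QR·sin R = 20.71·sin(99.2°) ≈ 20.44.
Since ∠R is not acute, a triangle exists only if PQ > QR; here PQ > QR, so there is exactly one triangle.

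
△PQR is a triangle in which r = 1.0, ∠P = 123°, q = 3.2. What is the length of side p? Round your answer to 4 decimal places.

By the law of cosines, p² = q² + r² − 2·q·r·cos P = 14.726, so p ≈ 3.8374.

3.8374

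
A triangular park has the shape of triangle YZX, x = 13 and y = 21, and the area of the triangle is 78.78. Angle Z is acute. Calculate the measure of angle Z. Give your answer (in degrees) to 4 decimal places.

From area = ½·x·y·sin Z, we get sin Z = 2·area/(x·y) ≈ 0.57714.
Taking the acute solution, ∠Z ≈ 35.25°.

35.2498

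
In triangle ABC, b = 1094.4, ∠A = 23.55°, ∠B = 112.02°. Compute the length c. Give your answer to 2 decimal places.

The third angle is ∠C = 180° − ∠A − ∠B = 44.43°.
Law of sines: c = b·sin C/sin B ≈ 826.4.

826.40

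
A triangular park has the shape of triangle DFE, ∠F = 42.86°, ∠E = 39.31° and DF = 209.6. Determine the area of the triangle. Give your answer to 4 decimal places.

The third angle is ∠D = 180° − ∠F − ∠E = 97.83°.
Law of sines: FE = DF·sin D/sin E ≈ 327.77.
Law of sines: ED = DF·sin F/sin E ≈ 225.05.
Area = ½·DF·FE·sin F ≈ 23365.

area ≈ 23365.2004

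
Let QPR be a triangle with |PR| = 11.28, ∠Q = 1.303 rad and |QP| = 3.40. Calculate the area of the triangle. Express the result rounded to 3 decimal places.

19.169

Law of sines: sin R = |QP|·sin Q/|PR| ≈ 0.29067.
Since |PR| ≥ |QP|, only the acute value applies: ∠R ≈ 0.295 rad.
Then ∠P = π − ∠Q − ∠R ≈ 1.544 rad.
Law of sines gives |RQ| = |PR|·sin P/sin Q ≈ 11.693.
Area = ½·|PR|·|QP|·sin P ≈ 19.169.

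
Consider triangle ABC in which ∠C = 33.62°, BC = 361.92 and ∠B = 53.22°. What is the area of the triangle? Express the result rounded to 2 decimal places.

29088.20

The third angle is ∠A = 180° − ∠B − ∠C = 93.16°.
Law of sines: CA = BC·sin B/sin A ≈ 290.32.
Law of sines: AB = BC·sin C/sin A ≈ 200.69.
Area = ½·BC·CA·sin C ≈ 29088.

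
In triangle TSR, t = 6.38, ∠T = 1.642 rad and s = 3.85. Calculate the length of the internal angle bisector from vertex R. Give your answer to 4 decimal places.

Law of sines: sin S = s·sin T/t ≈ 0.60192.
Since t ≥ s, only the acute value applies: ∠S ≈ 0.646 rad.
Then ∠R = π − ∠T − ∠S ≈ 0.854 rad.
Law of sines gives r = t·sin R/sin T ≈ 4.8209.
The bisector from R has length 2·t·s·cos(∠R/2)/(t+s) ≈ 4.3713.

4.3713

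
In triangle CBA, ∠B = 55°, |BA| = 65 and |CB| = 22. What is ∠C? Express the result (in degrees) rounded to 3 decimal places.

By the law of cosines, |AC|² = |CB|² + |BA|² − 2·|CB|·|BA|·cos B = 3068.6, so |AC| ≈ 55.395.
Law of cosines again: cos C = (|AC|² + |CB|² − |BA|²)/(2·|AC|·|CB|) ≈ -0.27588, so ∠C ≈ 106.01°.

∠C ≈ 106.015°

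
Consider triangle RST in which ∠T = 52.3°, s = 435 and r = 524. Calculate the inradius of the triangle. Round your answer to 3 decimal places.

129.830

By the law of cosines, t² = r² + s² − 2·r·s·cos T = 1.8502e+05, so t ≈ 430.14.
Area = ½·r·s·sin T ≈ 90176.
Semiperimeter p = (524+435+430.14)/2 = 694.57.
Inradius = area/p = 90176/694.57 ≈ 129.83.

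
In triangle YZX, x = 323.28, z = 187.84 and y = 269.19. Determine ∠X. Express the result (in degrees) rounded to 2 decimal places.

By the law of cosines, cos X = (y² + z² − x²) / (2·y·z) ≈ 0.03201, so ∠X ≈ 88.17°.

∠X ≈ 88.17°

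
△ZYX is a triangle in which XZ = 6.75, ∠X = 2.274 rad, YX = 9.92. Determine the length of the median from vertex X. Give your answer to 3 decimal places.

3.787

By the law of cosines, ZY² = YX² + XZ² − 2·YX·XZ·cos X = 230.57, so ZY ≈ 15.185.
Median from X: ½√(2·YX² + 2·XZ² − ZY²) ≈ 3.7871.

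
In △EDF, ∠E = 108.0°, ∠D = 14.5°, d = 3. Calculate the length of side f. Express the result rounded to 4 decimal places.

10.1053

The third angle is ∠F = 180° − ∠E − ∠D = 57.50°.
Law of sines: f = d·sin F/sin D ≈ 10.105.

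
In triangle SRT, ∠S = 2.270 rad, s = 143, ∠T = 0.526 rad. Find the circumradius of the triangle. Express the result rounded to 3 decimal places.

93.421

The third angle is ∠R = π − ∠T − ∠S = 0.346 rad.
Law of sines: r = s·sin R/sin S ≈ 63.293.
Law of sines: t = s·sin T/sin S ≈ 93.809.
Circumradius = s/(2 sin S) ≈ 93.421.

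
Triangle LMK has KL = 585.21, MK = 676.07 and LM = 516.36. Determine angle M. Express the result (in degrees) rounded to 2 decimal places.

By the law of cosines, cos M = (LM² + MK² − KL²) / (2·LM·MK) ≈ 0.54602, so ∠M ≈ 56.91°.

56.91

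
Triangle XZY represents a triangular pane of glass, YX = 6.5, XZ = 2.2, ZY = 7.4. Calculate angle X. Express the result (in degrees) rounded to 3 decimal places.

105.556

By the law of cosines, cos X = (YX² + XZ² − ZY²) / (2·YX·XZ) ≈ -0.26818, so ∠X ≈ 105.56°.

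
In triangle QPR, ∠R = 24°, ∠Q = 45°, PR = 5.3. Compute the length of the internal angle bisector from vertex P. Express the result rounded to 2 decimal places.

The third angle is ∠P = 180° − ∠R − ∠Q = 111.00°.
Law of sines: RQ = PR·sin P/sin Q ≈ 6.9975.
Law of sines: QP = PR·sin R/sin Q ≈ 3.0486.
The bisector from P has length 2·QP·PR·cos(∠P/2)/(QP+PR) ≈ 2.1924.

t_P ≈ 2.19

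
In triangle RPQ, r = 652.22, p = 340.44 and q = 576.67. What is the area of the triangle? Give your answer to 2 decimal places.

Semiperimeter s = (652.22 + 340.44 + 576.67)/2 = 784.66.
Heron's formula: area = √(784.66·132.44·444.22·208) ≈ 97991.

97991.38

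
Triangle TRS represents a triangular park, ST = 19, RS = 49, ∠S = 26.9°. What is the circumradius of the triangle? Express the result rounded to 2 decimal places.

By the law of cosines, TR² = RS² + ST² − 2·RS·ST·cos S = 1101.5, so TR ≈ 33.188.
Area = ½·RS·ST·sin S ≈ 210.61.
Circumradius = TR/(2 sin S) ≈ 36.678.

36.68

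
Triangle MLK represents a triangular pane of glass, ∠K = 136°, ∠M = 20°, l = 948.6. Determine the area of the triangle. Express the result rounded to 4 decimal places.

262812.4307

The third angle is ∠L = 180° − ∠K − ∠M = 24.00°.
Law of sines: m = l·sin M/sin L ≈ 797.67.
Law of sines: k = l·sin K/sin L ≈ 1620.1.
Area = ½·l·m·sin K ≈ 2.6281e+05.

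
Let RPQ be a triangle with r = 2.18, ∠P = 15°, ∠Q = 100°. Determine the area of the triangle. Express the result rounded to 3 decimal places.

0.668

The third angle is ∠R = 180° − ∠P − ∠Q = 65.00°.
Law of sines: p = r·sin P/sin R ≈ 0.62255.
Law of sines: q = r·sin Q/sin R ≈ 2.3688.
Area = ½·r·p·sin Q ≈ 0.66827.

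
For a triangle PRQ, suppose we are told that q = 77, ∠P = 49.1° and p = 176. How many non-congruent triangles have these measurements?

1

q·sin P = 77·sin(49.1°) ≈ 58.2.
Since p ≥ q, exactly one triangle exists.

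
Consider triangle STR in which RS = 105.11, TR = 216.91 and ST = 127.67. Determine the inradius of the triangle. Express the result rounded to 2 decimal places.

20.26

Semiperimeter s = (216.91 + 105.11 + 127.67)/2 = 224.84.
Heron's formula: area = √(224.84·7.935·119.73·97.175) ≈ 4556.2.
Inradius = area/s = 4556.2/224.84 ≈ 20.264.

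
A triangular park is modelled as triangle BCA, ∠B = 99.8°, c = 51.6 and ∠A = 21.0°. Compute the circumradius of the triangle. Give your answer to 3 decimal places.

30.036

The third angle is ∠C = 180° − ∠A − ∠B = 59.20°.
Law of sines: b = c·sin B/sin C ≈ 59.196.
Law of sines: a = c·sin A/sin C ≈ 21.528.
Circumradius = c/(2 sin C) ≈ 30.036.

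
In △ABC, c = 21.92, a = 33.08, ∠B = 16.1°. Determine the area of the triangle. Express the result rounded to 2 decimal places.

Area = ½·c·a·sin B ≈ 100.54.

100.54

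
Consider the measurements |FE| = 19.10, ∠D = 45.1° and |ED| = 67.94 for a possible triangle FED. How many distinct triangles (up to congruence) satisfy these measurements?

|ED|·sin D = 67.94·sin(45.1°) ≈ 48.12.
Since |FE| = 19.10 < 48.12 = |ED| sin D, no triangle exists.

0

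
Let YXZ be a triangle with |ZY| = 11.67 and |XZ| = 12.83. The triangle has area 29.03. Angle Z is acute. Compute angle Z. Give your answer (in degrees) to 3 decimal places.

From area = ½·|XZ|·|ZY|·sin Z, we get sin Z = 2·area/(|XZ|·|ZY|) ≈ 0.38777.
Taking the acute solution, ∠Z ≈ 22.82°.

∠Z ≈ 22.816°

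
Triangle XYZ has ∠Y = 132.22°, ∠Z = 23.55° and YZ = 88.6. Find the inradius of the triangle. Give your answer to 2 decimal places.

16.91

The third angle is ∠X = 180° − ∠Y − ∠Z = 24.23°.
Law of sines: ZX = YZ·sin Y/sin X ≈ 159.88.
Law of sines: XY = YZ·sin Z/sin X ≈ 86.257.
Area = ½·YZ·ZX·sin Z ≈ 2829.9.
Semiperimeter s = (88.6+159.88+86.257)/2 = 167.37.
Inradius = area/s = 2829.9/167.37 ≈ 16.908.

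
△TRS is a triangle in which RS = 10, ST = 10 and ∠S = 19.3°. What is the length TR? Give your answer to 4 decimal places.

By the law of cosines, TR² = RS² + ST² − 2·RS·ST·cos S = 11.24, so TR ≈ 3.3526.

3.3526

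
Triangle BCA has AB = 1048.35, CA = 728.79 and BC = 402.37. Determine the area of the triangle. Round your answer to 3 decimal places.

105809.193

Semiperimeter s = (728.79 + 1048.3 + 402.37)/2 = 1089.8.
Heron's formula: area = √(1089.8·360.96·41.405·687.38) ≈ 1.0581e+05.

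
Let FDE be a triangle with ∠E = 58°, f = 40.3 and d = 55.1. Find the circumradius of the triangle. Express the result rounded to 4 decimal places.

R ≈ 28.3168

By the law of cosines, e² = f² + d² − 2·f·d·cos E = 2306.7, so e ≈ 48.028.
Area = ½·f·d·sin E ≈ 941.56.
Circumradius = e/(2 sin E) ≈ 28.317.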